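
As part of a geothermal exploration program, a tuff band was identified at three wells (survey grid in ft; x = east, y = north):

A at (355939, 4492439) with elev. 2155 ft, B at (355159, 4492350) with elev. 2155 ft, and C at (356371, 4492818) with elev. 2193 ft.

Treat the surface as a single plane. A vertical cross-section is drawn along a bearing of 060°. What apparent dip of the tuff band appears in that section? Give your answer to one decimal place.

Two edge vectors: A→B = (-780, -89, 0), A→C = (432, 379, 38).
Normal n = (A→B) × (A→C) = (-3382, 29640, -257172).
So ∂z/∂x = −n_x/n_z = −0.01315 and ∂z/∂y = −n_y/n_z = 0.11525.
Unit vector along 060° is (sin 60°, cos 60°) = (0.8660, 0.5000).
Slope in that direction = a·(0.8660) + b·(0.5000) = 0.04624.
Apparent dip = arctan|0.04624| = 2.6° (true dip is 6.6°, so apparent ≤ true as expected).

2.6°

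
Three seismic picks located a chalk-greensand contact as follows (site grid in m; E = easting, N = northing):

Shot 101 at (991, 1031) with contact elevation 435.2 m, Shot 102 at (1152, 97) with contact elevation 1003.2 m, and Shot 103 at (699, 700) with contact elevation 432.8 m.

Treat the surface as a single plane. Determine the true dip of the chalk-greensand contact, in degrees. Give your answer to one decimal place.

Let the plane be z = a·E + b·N + c.
Shot 102−Shot 101: 161a − 934b = 568;  Shot 103−Shot 101: −292a − 331b = −2.4.
Solving gives a = 0.58355, b = −0.50755.
Gradient magnitude |∇z| = √(a² + b²) = √(0.34053 + 0.25760) = 0.77339.
True dip = arctan(0.77339) = 37.7°, dipping toward NW (azimuth ≈ 311°).

37.7°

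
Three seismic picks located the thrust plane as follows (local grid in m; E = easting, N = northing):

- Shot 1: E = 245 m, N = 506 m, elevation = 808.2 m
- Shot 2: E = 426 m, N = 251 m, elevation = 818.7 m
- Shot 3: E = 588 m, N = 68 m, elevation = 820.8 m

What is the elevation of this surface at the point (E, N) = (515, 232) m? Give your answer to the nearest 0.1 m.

Two edge vectors: Shot 1→Shot 2 = (181, -255, 10.5), Shot 1→Shot 3 = (343, -438, 12.6).
Normal n = (Shot 1→Shot 2) × (Shot 1→Shot 3) = (1386, 1320.9, 8187).
So ∂z/∂E = −n_x/n_z = −0.16929 and ∂z/∂N = −n_y/n_z = −0.16134.
Intercept c from Shot 1: 808.2 + 41.48 + 81.64 = 931.32.
At (515, 232): z = −87.2 − 37.4 + 931.32 = 806.7 m.

806.7 m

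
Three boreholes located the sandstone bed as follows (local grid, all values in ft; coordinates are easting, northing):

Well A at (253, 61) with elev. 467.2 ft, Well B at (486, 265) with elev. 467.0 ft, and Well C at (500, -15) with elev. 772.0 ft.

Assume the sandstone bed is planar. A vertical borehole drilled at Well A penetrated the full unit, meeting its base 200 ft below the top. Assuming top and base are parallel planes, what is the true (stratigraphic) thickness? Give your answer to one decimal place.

Let the plane be z = a·easting + b·northing + c.
Well B−Well A: 233a + 204b = −0.2;  Well C−Well A: 247a − 76b = 304.8.
Solving gives a = 0.91289, b = −1.04364.
|∇z| = √(a²+b²) = 1.38656, so dip δ = arctan(1.38656) = 54.20°.
True thickness = vertical thickness × cos δ = 200 × cos 54.20° = 117.0 ft.

117.0 ft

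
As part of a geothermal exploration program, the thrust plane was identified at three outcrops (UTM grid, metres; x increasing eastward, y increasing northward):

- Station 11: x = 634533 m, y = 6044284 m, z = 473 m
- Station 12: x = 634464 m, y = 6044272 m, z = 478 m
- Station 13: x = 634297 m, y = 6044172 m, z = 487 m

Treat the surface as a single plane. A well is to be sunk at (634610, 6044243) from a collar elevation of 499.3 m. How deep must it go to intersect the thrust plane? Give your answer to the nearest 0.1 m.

34.3 m

Let the plane be z = a·x + b·y + c.
Station 12−Station 11: −69a − 12b = 5;  Station 13−Station 11: −236a − 112b = 14.
Solving gives a = −0.080065359, b = 0.043709150.
Then c = 473 − a·634533 − b·6044284 = −212913.41.
At (634610, 6044243): z_contact = −50810.28 + 264188.73 − 212913.41 = 465.04 m.
Depth below ground = 499.3 − 465.04 = 34.3 m.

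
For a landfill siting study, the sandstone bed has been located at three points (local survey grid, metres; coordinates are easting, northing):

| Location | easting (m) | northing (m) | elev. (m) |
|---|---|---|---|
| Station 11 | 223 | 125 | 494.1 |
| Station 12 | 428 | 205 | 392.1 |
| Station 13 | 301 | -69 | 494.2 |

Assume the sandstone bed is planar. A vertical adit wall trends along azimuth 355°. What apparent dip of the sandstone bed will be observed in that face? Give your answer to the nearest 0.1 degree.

Let the plane be z = a·easting + b·northing + c.
Station 12−Station 11: 205a + 80b = −102;  Station 13−Station 11: 78a − 194b = 0.1.
Solving gives a = −0.42991, b = −0.17336.
Unit vector along 355° is (sin 355°, cos 355°) = (-0.0872, 0.9962).
Slope in that direction = a·(-0.0872) + b·(0.9962) = −0.13524.
Apparent dip = arctan|0.13524| = 7.7° (true dip is 24.9°, so apparent ≤ true as expected).

7.7°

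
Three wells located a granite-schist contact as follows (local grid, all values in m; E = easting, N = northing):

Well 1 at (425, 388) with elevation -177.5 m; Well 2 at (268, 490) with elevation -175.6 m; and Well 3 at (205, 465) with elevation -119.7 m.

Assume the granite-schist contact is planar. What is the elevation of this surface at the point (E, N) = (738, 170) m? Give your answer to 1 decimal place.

-169.0 m

Let the plane be z = a·E + b·N + c.
Well 2−Well 1: −157a + 102b = 1.9;  Well 3−Well 1: −220a + 77b = 57.8.
Solving gives a = −0.55543, b = −0.83631.
Then c = -177.5 − a·425 − b·388 = 383.05.
At (738, 170): z = −409.9 − 142.2 + 383.05 = -169.0 m.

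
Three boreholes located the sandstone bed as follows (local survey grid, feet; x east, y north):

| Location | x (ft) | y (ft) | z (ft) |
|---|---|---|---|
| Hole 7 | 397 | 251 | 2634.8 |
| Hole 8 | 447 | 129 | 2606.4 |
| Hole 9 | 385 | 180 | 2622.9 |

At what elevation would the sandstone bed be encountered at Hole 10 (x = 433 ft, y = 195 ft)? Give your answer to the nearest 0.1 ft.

2620.3 ft

Two edge vectors: Hole 7→Hole 8 = (50, -122, -28.4), Hole 7→Hole 9 = (-12, -71, -11.9).
Normal n = (Hole 7→Hole 8) × (Hole 7→Hole 9) = (-564.6, 935.8, -5014).
So ∂z/∂x = −n_x/n_z = −0.11260 and ∂z/∂y = −n_y/n_z = 0.18664.
Intercept c from Hole 7: 2634.8 + 44.70 − 46.85 = 2632.66.
At (433, 195): z = −48.8 + 36.4 + 2632.66 = 2620.3 ft.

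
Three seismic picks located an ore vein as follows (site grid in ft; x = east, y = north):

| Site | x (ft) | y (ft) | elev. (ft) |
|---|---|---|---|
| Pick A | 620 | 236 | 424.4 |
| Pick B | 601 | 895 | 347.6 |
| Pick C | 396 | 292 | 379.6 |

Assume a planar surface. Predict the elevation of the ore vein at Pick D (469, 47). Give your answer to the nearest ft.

Two edge vectors: Pick A→Pick B = (-19, 659, -76.8), Pick A→Pick C = (-224, 56, -44.8).
Normal n = (Pick A→Pick B) × (Pick A→Pick C) = (-25222.4, 16352, 146552).
So ∂z/∂x = −n_x/n_z = 0.17211 and ∂z/∂y = −n_y/n_z = −0.11158.
Intercept c from Pick A: 424.4 − 106.71 + 26.33 = 344.03.
At (469, 47): z = 80.7 − 5.2 + 344.03 = 419.5 ft.

420 ft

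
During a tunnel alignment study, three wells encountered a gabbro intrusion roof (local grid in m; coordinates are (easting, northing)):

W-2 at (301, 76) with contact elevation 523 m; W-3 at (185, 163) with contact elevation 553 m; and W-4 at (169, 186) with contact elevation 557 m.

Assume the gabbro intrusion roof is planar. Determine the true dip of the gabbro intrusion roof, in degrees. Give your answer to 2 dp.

15.02°

Let the plane be z = a·E + b·N + c.
W-3−W-2: −116a + 87b = 30;  W-4−W-2: −132a + 110b = 34.
Solving gives a = −0.26803, b = −0.01254.
Gradient magnitude |∇z| = √(a² + b²) = √(0.07184 + 0.00016) = 0.26832.
True dip = arctan(0.26832) = 15.02°, dipping toward E (azimuth ≈ 087°).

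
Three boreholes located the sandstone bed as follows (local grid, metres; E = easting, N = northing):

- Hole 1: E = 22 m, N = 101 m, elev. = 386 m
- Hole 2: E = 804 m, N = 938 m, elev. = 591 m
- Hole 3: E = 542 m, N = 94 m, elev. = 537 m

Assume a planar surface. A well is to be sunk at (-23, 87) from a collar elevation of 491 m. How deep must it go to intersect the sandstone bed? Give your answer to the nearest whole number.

Let the plane be z = a·E + b·N + c.
Hole 2−Hole 1: 782a + 837b = 205;  Hole 3−Hole 1: 520a − 7b = 151.
Solving gives a = 0.29003, b = −0.02605.
Then c = 386 − a·22 − b·101 = 382.25.
At (-23, 87): z_contact = −6.7 − 2.3 + 382.25 = 373.3 m.
Depth below ground = 491 − 373.3 = 118 m.

118 m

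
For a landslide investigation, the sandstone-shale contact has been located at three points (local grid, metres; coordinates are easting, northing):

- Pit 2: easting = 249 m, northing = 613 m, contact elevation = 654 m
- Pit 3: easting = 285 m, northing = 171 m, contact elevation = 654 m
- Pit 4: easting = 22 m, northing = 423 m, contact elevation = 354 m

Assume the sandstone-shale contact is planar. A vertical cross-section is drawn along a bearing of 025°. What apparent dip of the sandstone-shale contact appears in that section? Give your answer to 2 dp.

31.56°

Two edge vectors: Pit 2→Pit 3 = (36, -442, 0), Pit 2→Pit 4 = (-227, -190, -300).
Normal n = (Pit 2→Pit 3) × (Pit 2→Pit 4) = (132600, 10800, -107174).
So ∂z/∂easting = −n_x/n_z = 1.23724 and ∂z/∂northing = −n_y/n_z = 0.10077.
Unit vector along 025° is (sin 25°, cos 25°) = (0.4226, 0.9063).
Slope in that direction = a·(0.4226) + b·(0.9063) = 0.61421.
Apparent dip = arctan|0.61421| = 31.56° (true dip is 51.1°, so apparent ≤ true as expected).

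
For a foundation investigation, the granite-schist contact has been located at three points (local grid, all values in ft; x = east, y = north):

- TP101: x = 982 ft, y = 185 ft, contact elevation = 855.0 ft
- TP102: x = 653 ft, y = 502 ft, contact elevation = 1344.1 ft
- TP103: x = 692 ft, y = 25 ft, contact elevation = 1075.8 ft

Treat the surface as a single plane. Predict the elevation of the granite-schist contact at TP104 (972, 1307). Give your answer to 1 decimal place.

Two edge vectors: TP101→TP102 = (-329, 317, 489.1), TP101→TP103 = (-290, -160, 220.8).
Normal n = (TP101→TP102) × (TP101→TP103) = (148249.6, -69195.8, 144570).
So ∂z/∂x = −n_x/n_z = −1.025452 and ∂z/∂y = −n_y/n_z = 0.478632.
Intercept c from TP101: 855 + 1006.99 − 88.55 = 1773.45.
At (972, 1307): z = −996.7 + 625.6 + 1773.45 = 1402.3 ft.

1402.3 ft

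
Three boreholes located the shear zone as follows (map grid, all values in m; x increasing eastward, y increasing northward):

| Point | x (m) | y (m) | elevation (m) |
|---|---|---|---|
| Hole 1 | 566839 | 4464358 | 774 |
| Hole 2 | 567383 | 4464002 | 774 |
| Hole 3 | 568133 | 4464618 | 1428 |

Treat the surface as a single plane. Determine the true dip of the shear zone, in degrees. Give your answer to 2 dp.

Let the plane be z = a·x + b·y + c.
Hole 2−Hole 1: 544a − 356b = 0;  Hole 3−Hole 1: 1294a + 260b = 654.
Solving gives a = 0.38668, b = 0.59089.
Gradient magnitude |∇z| = √(a² + b²) = √(0.14952 + 0.34915) = 0.70617.
True dip = arctan(0.70617) = 35.23°, dipping toward SSW (azimuth ≈ 213°).

35.23°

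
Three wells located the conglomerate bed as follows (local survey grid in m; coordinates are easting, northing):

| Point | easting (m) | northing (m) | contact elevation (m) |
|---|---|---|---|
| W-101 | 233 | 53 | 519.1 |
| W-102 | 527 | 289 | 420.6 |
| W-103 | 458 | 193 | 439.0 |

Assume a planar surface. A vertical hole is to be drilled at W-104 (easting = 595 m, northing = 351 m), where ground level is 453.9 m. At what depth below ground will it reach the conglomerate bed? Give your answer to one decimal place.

55.2 m

Let the plane be z = a·easting + b·northing + c.
W-102−W-101: 294a + 236b = −98.5;  W-103−W-101: 225a + 140b = −80.1.
Solving gives a = −0.42827, b = 0.11616.
Then c = 519.1 − a·233 − b·53 = 612.73.
At (595, 351): z_contact = −254.82 + 40.77 + 612.73 = 398.68 m.
Depth below ground = 453.9 − 398.68 = 55.2 m.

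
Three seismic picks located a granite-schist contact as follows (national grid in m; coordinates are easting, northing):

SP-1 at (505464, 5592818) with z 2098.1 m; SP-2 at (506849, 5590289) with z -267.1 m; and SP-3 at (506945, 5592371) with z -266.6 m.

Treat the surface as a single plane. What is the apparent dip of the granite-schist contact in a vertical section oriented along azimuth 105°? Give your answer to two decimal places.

Two edge vectors: SP-1→SP-2 = (1385, -2529, -2365.2), SP-1→SP-3 = (1481, -447, -2364.7).
Normal n = (SP-1→SP-2) × (SP-1→SP-3) = (4923081.9, -227751.7, 3126354).
So ∂z/∂easting = −n_x/n_z = −1.57470 and ∂z/∂northing = −n_y/n_z = 0.07285.
Unit vector along 105° is (sin 105°, cos 105°) = (0.9659, -0.2588).
Slope in that direction = a·(0.9659) + b·(-0.2588) = −1.53990.
Apparent dip = arctan|1.53990| = 57.00° (true dip is 57.6°, so apparent ≤ true as expected).

57.00°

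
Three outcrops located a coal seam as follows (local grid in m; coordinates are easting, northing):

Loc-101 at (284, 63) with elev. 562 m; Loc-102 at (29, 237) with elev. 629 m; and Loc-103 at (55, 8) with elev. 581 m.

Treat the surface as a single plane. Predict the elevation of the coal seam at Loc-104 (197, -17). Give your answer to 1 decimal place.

Two edge vectors: Loc-101→Loc-102 = (-255, 174, 67), Loc-101→Loc-103 = (-229, -55, 19).
Normal n = (Loc-101→Loc-102) × (Loc-101→Loc-103) = (6991, -10498, 53871).
So ∂z/∂easting = −n_x/n_z = −0.12977 and ∂z/∂northing = −n_y/n_z = 0.19487.
Intercept c from Loc-101: 562 + 36.86 − 12.28 = 586.58.
At (197, -17): z = −25.6 − 3.3 + 586.58 = 557.7 m.

557.7 m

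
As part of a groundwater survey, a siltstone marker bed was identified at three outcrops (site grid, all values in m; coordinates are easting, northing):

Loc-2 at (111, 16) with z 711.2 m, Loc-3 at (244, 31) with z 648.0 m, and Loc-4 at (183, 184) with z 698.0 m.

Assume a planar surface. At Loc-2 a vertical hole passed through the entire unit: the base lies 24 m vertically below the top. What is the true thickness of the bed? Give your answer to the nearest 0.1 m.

21.4 m

Let the plane be z = a·easting + b·northing + c.
Loc-3−Loc-2: 133a + 15b = −63.2;  Loc-4−Loc-2: 72a + 168b = −13.2.
Solving gives a = −0.49001, b = 0.13143.
|∇z| = √(a²+b²) = 0.50733, so dip δ = arctan(0.50733) = 26.90°.
True thickness = vertical thickness × cos δ = 24 × cos 26.90° = 21.4 m.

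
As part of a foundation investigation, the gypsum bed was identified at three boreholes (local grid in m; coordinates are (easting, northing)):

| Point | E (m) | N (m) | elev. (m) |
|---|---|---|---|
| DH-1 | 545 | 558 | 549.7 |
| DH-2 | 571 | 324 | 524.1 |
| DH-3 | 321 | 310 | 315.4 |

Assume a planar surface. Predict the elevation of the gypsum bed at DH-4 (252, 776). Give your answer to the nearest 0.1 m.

352.2 m

Let the plane be z = a·E + b·N + c.
DH-2−DH-1: 26a − 234b = −25.6;  DH-3−DH-1: −224a − 248b = −234.3.
Solving gives a = 0.82355, b = 0.20091.
Then c = 549.7 − a·545 − b·558 = −11.24.
At (252, 776): z = 207.5 + 155.9 − 11.24 = 352.2 m.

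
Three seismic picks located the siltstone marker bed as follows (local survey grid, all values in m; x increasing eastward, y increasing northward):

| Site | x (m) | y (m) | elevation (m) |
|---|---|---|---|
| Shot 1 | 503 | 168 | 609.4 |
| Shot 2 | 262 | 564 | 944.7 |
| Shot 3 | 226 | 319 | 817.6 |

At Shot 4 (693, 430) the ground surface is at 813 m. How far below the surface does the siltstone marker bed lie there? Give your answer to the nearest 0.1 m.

133.4 m

Let the plane be z = a·x + b·y + c.
Shot 2−Shot 1: −241a + 396b = 335.3;  Shot 3−Shot 1: −277a + 151b = 208.2.
Solving gives a = −0.43406, b = 0.58256.
Then c = 609.4 − a·503 − b·168 = 729.86.
At (693, 430): z_contact = −300.80 + 250.50 + 729.86 = 679.56 m.
Depth below ground = 813 − 679.56 = 133.4 m.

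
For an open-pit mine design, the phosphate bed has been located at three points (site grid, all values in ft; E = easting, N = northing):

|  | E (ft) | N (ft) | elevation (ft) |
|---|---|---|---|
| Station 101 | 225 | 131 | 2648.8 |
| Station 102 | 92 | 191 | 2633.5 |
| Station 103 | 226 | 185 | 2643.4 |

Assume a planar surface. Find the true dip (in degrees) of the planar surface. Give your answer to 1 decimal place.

7.0°

Two edge vectors: Station 101→Station 102 = (-133, 60, -15.3), Station 101→Station 103 = (1, 54, -5.4).
Normal n = (Station 101→Station 102) × (Station 101→Station 103) = (502.2, -733.5, -7242).
So ∂z/∂E = −n_x/n_z = 0.06935 and ∂z/∂N = −n_y/n_z = −0.10128.
Gradient magnitude |∇z| = √(a² + b²) = √(0.00481 + 0.01026) = 0.12275.
True dip = arctan(0.12275) = 7.0°, dipping toward NW (azimuth ≈ 326°).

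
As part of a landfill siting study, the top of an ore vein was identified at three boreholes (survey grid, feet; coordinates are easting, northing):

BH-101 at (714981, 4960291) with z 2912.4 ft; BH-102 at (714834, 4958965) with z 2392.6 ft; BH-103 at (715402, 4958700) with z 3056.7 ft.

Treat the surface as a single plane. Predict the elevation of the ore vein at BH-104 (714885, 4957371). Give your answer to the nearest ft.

2060 ft

Let the plane be z = a·easting + b·northing + c.
BH-102−BH-101: −147a − 1326b = −519.8;  BH-103−BH-101: 421a − 1591b = 144.3.
Solving gives a = 1.28558772, b = 0.24948613.
Then c = 2912.4 − a·714981 − b·4960291 = −2153782.19.
At (714885, 4957371): z = 919047.4 + 1236795.3 − 2153782.19 = 2060.5 ft.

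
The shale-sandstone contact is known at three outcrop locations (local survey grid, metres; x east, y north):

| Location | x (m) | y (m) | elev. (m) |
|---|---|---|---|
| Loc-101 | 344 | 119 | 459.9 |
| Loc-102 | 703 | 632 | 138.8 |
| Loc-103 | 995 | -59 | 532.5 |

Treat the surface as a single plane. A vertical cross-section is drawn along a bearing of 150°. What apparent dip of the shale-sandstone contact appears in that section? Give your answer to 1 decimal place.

Two edge vectors: Loc-101→Loc-102 = (359, 513, -321.1), Loc-101→Loc-103 = (651, -178, 72.6).
Normal n = (Loc-101→Loc-102) × (Loc-101→Loc-103) = (-19912, -235099.5, -397865).
So ∂z/∂x = −n_x/n_z = −0.05005 and ∂z/∂y = −n_y/n_z = −0.59090.
Unit vector along 150° is (sin 150°, cos 150°) = (0.5000, -0.8660).
Slope in that direction = a·(0.5000) + b·(-0.8660) = 0.48671.
Apparent dip = arctan|0.48671| = 26.0° (true dip is 30.7°, so apparent ≤ true as expected).

26.0°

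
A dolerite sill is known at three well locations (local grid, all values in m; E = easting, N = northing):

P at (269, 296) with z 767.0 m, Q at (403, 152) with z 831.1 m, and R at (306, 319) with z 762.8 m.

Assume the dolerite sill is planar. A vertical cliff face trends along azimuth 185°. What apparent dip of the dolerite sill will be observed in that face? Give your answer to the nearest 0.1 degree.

Two edge vectors: P→Q = (134, -144, 64.1), P→R = (37, 23, -4.2).
Normal n = (P→Q) × (P→R) = (-869.5, 2934.5, 8410).
So ∂z/∂E = −n_x/n_z = 0.10339 and ∂z/∂N = −n_y/n_z = −0.34893.
Unit vector along 185° is (sin 185°, cos 185°) = (-0.0872, -0.9962).
Slope in that direction = a·(-0.0872) + b·(-0.9962) = 0.33859.
Apparent dip = arctan|0.33859| = 18.7° (true dip is 20.0°, so apparent ≤ true as expected).

18.7°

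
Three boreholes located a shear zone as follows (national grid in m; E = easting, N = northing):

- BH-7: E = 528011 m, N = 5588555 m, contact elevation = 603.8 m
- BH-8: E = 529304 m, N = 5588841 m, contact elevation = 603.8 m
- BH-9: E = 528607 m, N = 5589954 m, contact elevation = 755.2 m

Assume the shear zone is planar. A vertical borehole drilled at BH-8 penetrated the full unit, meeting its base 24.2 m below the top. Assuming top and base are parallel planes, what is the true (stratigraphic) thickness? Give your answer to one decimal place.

Let the plane be z = a·E + b·N + c.
BH-8−BH-7: 1293a + 286b = 0;  BH-9−BH-7: 596a + 1399b = 151.4.
Solving gives a = −0.02643, b = 0.11948.
|∇z| = √(a²+b²) = 0.12237, so dip δ = arctan(0.12237) = 6.98°.
True thickness = vertical thickness × cos δ = 24.2 × cos 6.98° = 24.0 m.

24.0 m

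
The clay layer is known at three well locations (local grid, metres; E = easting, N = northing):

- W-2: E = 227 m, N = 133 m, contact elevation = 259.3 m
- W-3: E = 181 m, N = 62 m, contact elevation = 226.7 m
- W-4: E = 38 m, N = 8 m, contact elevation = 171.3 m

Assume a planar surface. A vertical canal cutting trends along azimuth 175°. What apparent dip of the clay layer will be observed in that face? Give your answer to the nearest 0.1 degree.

14.0°

Two edge vectors: W-2→W-3 = (-46, -71, -32.6), W-2→W-4 = (-189, -125, -88).
Normal n = (W-2→W-3) × (W-2→W-4) = (2173, 2113.4, -7669).
So ∂z/∂E = −n_x/n_z = 0.28335 and ∂z/∂N = −n_y/n_z = 0.27558.
Unit vector along 175° is (sin 175°, cos 175°) = (0.0872, -0.9962).
Slope in that direction = a·(0.0872) + b·(-0.9962) = −0.24983.
Apparent dip = arctan|0.24983| = 14.0° (true dip is 21.6°, so apparent ≤ true as expected).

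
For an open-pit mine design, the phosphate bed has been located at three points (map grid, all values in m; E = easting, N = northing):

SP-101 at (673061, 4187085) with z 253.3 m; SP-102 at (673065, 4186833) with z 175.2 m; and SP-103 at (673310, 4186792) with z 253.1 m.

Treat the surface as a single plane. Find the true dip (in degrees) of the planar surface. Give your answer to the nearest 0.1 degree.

Two edge vectors: SP-101→SP-102 = (4, -252, -78.1), SP-101→SP-103 = (249, -293, -0.2).
Normal n = (SP-101→SP-102) × (SP-101→SP-103) = (-22832.9, -19446.1, 61576).
So ∂z/∂E = −n_x/n_z = 0.37081 and ∂z/∂N = −n_y/n_z = 0.31581.
Gradient magnitude |∇z| = √(a² + b²) = √(0.13750 + 0.09973) = 0.48707.
True dip = arctan(0.48707) = 26.0°, dipping toward SW (azimuth ≈ 230°).

26.0°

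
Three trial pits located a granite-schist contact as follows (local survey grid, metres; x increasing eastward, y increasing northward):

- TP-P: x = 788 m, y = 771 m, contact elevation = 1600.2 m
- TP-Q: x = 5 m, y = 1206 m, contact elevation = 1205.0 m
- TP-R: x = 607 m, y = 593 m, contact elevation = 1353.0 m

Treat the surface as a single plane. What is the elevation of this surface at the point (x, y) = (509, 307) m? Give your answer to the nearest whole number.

Let the plane be z = a·x + b·y + c.
TP-Q−TP-P: −783a + 435b = −395.2;  TP-R−TP-P: −181a − 178b = −247.2.
Solving gives a = 0.81554, b = 0.55947.
Then c = 1600.2 − a·788 − b·771 = 526.20.
At (509, 307): z = 415.1 + 171.8 + 526.20 = 1113.1 m.

1113 m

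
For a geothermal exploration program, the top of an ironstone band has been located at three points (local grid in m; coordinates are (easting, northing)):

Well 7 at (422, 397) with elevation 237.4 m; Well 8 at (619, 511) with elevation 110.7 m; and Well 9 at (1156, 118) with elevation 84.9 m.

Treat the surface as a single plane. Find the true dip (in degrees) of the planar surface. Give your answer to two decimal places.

Two edge vectors: Well 7→Well 8 = (197, 114, -126.7), Well 7→Well 9 = (734, -279, -152.5).
Normal n = (Well 7→Well 8) × (Well 7→Well 9) = (-52734.3, -62955.3, -138639).
So ∂z/∂E = −n_x/n_z = −0.38037 and ∂z/∂N = −n_y/n_z = −0.45410.
Gradient magnitude |∇z| = √(a² + b²) = √(0.14468 + 0.20620) = 0.59236.
True dip = arctan(0.59236) = 30.64°, dipping toward NE (azimuth ≈ 040°).

30.64°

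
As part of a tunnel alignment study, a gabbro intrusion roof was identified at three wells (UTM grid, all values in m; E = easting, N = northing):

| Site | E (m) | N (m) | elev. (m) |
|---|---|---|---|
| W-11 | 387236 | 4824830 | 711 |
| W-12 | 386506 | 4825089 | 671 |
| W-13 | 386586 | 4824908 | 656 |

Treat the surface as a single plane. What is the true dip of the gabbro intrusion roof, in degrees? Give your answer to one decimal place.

Two edge vectors: W-11→W-12 = (-730, 259, -40), W-11→W-13 = (-650, 78, -55).
Normal n = (W-11→W-12) × (W-11→W-13) = (-11125, -14150, 111410).
So ∂z/∂E = −n_x/n_z = 0.09986 and ∂z/∂N = −n_y/n_z = 0.12701.
Gradient magnitude |∇z| = √(a² + b²) = √(0.00997 + 0.01613) = 0.16156.
True dip = arctan(0.16156) = 9.2°, dipping toward SW (azimuth ≈ 218°).

9.2°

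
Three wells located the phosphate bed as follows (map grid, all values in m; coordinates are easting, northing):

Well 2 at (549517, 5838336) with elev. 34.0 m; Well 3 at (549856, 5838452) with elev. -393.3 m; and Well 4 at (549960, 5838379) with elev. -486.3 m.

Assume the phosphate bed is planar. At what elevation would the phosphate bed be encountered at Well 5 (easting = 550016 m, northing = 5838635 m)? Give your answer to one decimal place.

-640.0 m

Let the plane be z = a·easting + b·northing + c.
Well 3−Well 2: 339a + 116b = −427.3;  Well 4−Well 2: 443a + 43b = −520.3.
Solving gives a = −1.140444432, b = −0.350770150.
Then c = 34 − a·549517 − b·5838336 = 2674641.60.
At (550016, 5838635): z = −627262.7 − 2048018.9 + 2674641.60 = -640.0 m.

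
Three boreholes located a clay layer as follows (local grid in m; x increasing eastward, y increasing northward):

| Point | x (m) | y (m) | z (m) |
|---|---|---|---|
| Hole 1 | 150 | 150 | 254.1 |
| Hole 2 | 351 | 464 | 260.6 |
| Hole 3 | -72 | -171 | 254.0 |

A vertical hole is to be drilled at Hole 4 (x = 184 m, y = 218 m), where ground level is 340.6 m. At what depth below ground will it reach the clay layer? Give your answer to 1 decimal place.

Two edge vectors: Hole 1→Hole 2 = (201, 314, 6.5), Hole 1→Hole 3 = (-222, -321, -0.1).
Normal n = (Hole 1→Hole 2) × (Hole 1→Hole 3) = (2055.1, -1422.9, 5187).
So ∂z/∂x = −n_x/n_z = −0.39620 and ∂z/∂y = −n_y/n_z = 0.27432.
Intercept c from Hole 1: 254.1 + 59.43 − 41.15 = 272.38.
At (184, 218): z_contact = −72.90 + 59.80 + 272.38 = 259.28 m.
Depth below ground = 340.6 − 259.28 = 81.3 m.

81.3 m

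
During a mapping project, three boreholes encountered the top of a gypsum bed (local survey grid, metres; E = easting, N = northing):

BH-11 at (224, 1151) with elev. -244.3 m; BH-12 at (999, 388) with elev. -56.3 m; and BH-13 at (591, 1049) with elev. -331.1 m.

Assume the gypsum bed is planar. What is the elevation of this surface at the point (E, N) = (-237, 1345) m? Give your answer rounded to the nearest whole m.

Two edge vectors: BH-11→BH-12 = (775, -763, 188), BH-11→BH-13 = (367, -102, -86.8).
Normal n = (BH-11→BH-12) × (BH-11→BH-13) = (85404.4, 136266, 200971).
So ∂z/∂E = −n_x/n_z = −0.42496 and ∂z/∂N = −n_y/n_z = −0.67804.
Intercept c from BH-11: -244.3 + 95.19 + 780.42 = 631.31.
At (-237, 1345): z = 100.7 − 912.0 + 631.31 = -179.9 m.

-180 m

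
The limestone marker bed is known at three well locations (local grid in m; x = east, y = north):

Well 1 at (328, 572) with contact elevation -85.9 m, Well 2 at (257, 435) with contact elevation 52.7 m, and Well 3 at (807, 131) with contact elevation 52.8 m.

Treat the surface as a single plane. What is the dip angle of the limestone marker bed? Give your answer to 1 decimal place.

41.9°

Let the plane be z = a·x + b·y + c.
Well 2−Well 1: −71a − 137b = 138.6;  Well 3−Well 1: 479a − 441b = 138.7.
Solving gives a = −0.43453, b = −0.78648.
Gradient magnitude |∇z| = √(a² + b²) = √(0.18882 + 0.61856) = 0.89854.
True dip = arctan(0.89854) = 41.9°, dipping toward NNE (azimuth ≈ 029°).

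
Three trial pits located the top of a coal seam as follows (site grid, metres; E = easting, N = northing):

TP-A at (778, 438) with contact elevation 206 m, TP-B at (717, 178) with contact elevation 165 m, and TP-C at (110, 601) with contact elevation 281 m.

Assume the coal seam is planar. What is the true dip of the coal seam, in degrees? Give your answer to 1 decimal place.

Let the plane be z = a·E + b·N + c.
TP-B−TP-A: −61a − 260b = −41;  TP-C−TP-A: −668a + 163b = 75.
Solving gives a = −0.06980, b = 0.17407.
Gradient magnitude |∇z| = √(a² + b²) = √(0.00487 + 0.03030) = 0.18754.
True dip = arctan(0.18754) = 10.6°, dipping toward SSE (azimuth ≈ 158°).

10.6°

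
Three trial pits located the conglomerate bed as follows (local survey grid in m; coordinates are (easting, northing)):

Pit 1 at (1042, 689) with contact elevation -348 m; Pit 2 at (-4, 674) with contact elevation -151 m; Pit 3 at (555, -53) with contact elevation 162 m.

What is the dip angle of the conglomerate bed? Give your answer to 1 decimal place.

Let the plane be z = a·E + b·N + c.
Pit 2−Pit 1: −1046a − 15b = 197;  Pit 3−Pit 1: −487a − 742b = 510.
Solving gives a = −0.18018, b = −0.56908.
Gradient magnitude |∇z| = √(a² + b²) = √(0.03246 + 0.32385) = 0.59692.
True dip = arctan(0.59692) = 30.8°, dipping toward NNE (azimuth ≈ 018°).

30.8°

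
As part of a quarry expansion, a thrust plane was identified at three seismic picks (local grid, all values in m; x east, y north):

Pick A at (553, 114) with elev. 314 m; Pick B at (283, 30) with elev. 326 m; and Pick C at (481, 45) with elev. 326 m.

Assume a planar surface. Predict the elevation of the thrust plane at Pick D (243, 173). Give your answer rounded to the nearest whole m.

298 m

Let the plane be z = a·x + b·y + c.
Pick B−Pick A: −270a − 84b = 12;  Pick C−Pick A: −72a − 69b = 12.
Solving gives a = 0.01431, b = −0.18884.
Then c = 314 − a·553 − b·114 = 327.62.
At (243, 173): z = 3.5 − 32.7 + 327.62 = 298.4 m.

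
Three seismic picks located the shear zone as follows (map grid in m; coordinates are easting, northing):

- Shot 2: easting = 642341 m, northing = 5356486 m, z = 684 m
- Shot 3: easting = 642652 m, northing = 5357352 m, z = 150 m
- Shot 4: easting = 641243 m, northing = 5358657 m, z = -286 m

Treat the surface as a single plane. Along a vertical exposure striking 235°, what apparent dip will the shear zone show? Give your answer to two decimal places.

25.36°

Let the plane be z = a·easting + b·northing + c.
Shot 3−Shot 2: 311a + 866b = −534;  Shot 4−Shot 2: −1098a + 2171b = −970.
Solving gives a = −0.19636, b = −0.54611.
Unit vector along 235° is (sin 235°, cos 235°) = (-0.8192, -0.5736).
Slope in that direction = a·(-0.8192) + b·(-0.5736) = 0.47409.
Apparent dip = arctan|0.47409| = 25.36° (true dip is 30.1°, so apparent ≤ true as expected).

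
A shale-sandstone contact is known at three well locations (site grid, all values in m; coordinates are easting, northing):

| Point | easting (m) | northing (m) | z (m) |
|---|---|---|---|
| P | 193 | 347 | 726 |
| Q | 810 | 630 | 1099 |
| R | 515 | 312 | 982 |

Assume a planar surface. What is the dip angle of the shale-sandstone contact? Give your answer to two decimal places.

Two edge vectors: P→Q = (617, 283, 373), P→R = (322, -35, 256).
Normal n = (P→Q) × (P→R) = (85503, -37846, -112721).
So ∂z/∂easting = −n_x/n_z = 0.75854 and ∂z/∂northing = −n_y/n_z = −0.33575.
Gradient magnitude |∇z| = √(a² + b²) = √(0.57538 + 0.11273) = 0.82952.
True dip = arctan(0.82952) = 39.68°, dipping toward WNW (azimuth ≈ 294°).

39.68°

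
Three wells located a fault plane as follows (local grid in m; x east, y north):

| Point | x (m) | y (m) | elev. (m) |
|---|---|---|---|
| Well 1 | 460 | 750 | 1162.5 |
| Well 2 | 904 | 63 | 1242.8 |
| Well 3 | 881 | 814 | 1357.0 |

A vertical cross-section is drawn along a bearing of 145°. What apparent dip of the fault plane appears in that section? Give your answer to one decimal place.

Let the plane be z = a·x + b·y + c.
Well 2−Well 1: 444a − 687b = 80.3;  Well 3−Well 1: 421a + 64b = 194.5.
Solving gives a = 0.43684, b = 0.16544.
Unit vector along 145° is (sin 145°, cos 145°) = (0.5736, -0.8192).
Slope in that direction = a·(0.5736) + b·(-0.8192) = 0.11504.
Apparent dip = arctan|0.11504| = 6.6° (true dip is 25.0°, so apparent ≤ true as expected).

6.6°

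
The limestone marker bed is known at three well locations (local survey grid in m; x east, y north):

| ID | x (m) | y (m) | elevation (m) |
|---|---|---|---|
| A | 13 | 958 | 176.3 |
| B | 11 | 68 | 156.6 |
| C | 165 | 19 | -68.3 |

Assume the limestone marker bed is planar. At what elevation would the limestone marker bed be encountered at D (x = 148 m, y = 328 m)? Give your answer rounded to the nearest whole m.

-36 m

Two edge vectors: A→B = (-2, -890, -19.7), A→C = (152, -939, -244.6).
Normal n = (A→B) × (A→C) = (199195.7, -3483.6, 137158).
So ∂z/∂x = −n_x/n_z = −1.45231 and ∂z/∂y = −n_y/n_z = 0.02540.
Intercept c from A: 176.3 + 18.88 − 24.33 = 170.85.
At (148, 328): z = −214.9 + 8.3 + 170.85 = -35.8 m.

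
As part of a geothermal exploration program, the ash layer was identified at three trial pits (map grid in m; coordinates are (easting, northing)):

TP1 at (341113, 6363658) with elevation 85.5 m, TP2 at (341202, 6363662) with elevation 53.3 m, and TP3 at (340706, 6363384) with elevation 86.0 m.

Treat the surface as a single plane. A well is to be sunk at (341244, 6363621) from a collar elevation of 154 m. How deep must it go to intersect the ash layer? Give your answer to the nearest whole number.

141 m

Two edge vectors: TP1→TP2 = (89, 4, -32.2), TP1→TP3 = (-407, -274, 0.5).
Normal n = (TP1→TP2) × (TP1→TP3) = (-8820.8, 13060.9, -22758).
So ∂z/∂E = −n_x/n_z = −0.38759118 and ∂z/∂N = −n_y/n_z = 0.57390368.
Intercept c from TP1: 85.5 + 132212.39 − 3652126.76 = −3519828.87.
At (341244, 6363621): z_contact = −132263.2 + 3652105.5 − 3519828.87 = 13.5 m.
Depth below ground = 154 − 13.5 = 141 m.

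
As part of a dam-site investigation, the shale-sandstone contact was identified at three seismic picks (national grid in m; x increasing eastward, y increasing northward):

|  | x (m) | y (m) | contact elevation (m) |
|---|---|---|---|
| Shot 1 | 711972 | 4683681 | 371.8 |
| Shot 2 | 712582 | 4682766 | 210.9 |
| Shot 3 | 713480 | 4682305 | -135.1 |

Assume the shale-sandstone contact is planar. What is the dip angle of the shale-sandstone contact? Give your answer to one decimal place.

24.9°

Two edge vectors: Shot 1→Shot 2 = (610, -915, -160.9), Shot 1→Shot 3 = (1508, -1376, -506.9).
Normal n = (Shot 1→Shot 2) × (Shot 1→Shot 3) = (242415.1, 66571.8, 540460).
So ∂z/∂x = −n_x/n_z = −0.44853 and ∂z/∂y = −n_y/n_z = −0.12318.
Gradient magnitude |∇z| = √(a² + b²) = √(0.20118 + 0.01517) = 0.46514.
True dip = arctan(0.46514) = 24.9°, dipping toward ENE (azimuth ≈ 075°).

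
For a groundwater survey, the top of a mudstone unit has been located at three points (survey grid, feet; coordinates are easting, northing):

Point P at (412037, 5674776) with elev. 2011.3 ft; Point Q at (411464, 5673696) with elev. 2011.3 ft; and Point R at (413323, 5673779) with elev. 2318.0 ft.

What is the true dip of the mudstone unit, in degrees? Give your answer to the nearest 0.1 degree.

10.8°

Let the plane be z = a·easting + b·northing + c.
Point Q−Point P: −573a − 1080b = 0;  Point R−Point P: 1286a − 997b = 306.7.
Solving gives a = 0.16898, b = −0.08966.
Gradient magnitude |∇z| = √(a² + b²) = √(0.02856 + 0.00804) = 0.19129.
True dip = arctan(0.19129) = 10.8°, dipping toward WNW (azimuth ≈ 298°).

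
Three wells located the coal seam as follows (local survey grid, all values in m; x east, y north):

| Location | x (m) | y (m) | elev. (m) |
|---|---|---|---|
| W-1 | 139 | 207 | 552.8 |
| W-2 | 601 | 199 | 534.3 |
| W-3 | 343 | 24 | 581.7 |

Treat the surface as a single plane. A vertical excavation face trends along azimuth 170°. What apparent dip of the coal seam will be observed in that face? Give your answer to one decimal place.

11.1°

Let the plane be z = a·x + b·y + c.
W-2−W-1: 462a − 8b = −18.5;  W-3−W-1: 204a − 183b = 28.9.
Solving gives a = −0.04362, b = −0.20655.
Unit vector along 170° is (sin 170°, cos 170°) = (0.1736, -0.9848).
Slope in that direction = a·(0.1736) + b·(-0.9848) = 0.19584.
Apparent dip = arctan|0.19584| = 11.1° (true dip is 11.9°, so apparent ≤ true as expected).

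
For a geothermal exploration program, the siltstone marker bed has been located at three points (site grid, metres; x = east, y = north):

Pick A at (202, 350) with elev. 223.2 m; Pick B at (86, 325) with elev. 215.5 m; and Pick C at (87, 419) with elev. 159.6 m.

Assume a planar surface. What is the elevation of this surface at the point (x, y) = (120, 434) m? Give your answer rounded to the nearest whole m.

157 m

Two edge vectors: Pick A→Pick B = (-116, -25, -7.7), Pick A→Pick C = (-115, 69, -63.6).
Normal n = (Pick A→Pick B) × (Pick A→Pick C) = (2121.3, -6492.1, -10879).
So ∂z/∂x = −n_x/n_z = 0.19499 and ∂z/∂y = −n_y/n_z = −0.59676.
Intercept c from Pick A: 223.2 − 39.39 + 208.86 = 392.68.
At (120, 434): z = 23.4 − 259.0 + 392.68 = 157.1 m.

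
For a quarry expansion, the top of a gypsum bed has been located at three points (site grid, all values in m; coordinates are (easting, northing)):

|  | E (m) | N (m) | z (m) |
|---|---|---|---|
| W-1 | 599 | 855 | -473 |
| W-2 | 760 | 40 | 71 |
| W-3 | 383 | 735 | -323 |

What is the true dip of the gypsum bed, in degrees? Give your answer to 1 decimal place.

Two edge vectors: W-1→W-2 = (161, -815, 544), W-1→W-3 = (-216, -120, 150).
Normal n = (W-1→W-2) × (W-1→W-3) = (-56970, -141654, -195360).
So ∂z/∂E = −n_x/n_z = −0.29162 and ∂z/∂N = −n_y/n_z = −0.72509.
Gradient magnitude |∇z| = √(a² + b²) = √(0.08504 + 0.52576) = 0.78154.
True dip = arctan(0.78154) = 38.0°, dipping toward NNE (azimuth ≈ 022°).

38.0°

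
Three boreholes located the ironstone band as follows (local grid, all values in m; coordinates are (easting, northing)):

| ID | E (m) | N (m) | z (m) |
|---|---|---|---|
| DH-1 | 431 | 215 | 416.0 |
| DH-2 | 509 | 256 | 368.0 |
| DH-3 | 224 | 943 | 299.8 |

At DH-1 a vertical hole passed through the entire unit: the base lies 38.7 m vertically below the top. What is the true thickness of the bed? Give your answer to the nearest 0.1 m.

Two edge vectors: DH-1→DH-2 = (78, 41, -48), DH-1→DH-3 = (-207, 728, -116.2).
Normal n = (DH-1→DH-2) × (DH-1→DH-3) = (30179.8, 18999.6, 65271).
So ∂z/∂E = −n_x/n_z = −0.46238 and ∂z/∂N = −n_y/n_z = −0.29109.
|∇z| = √(a²+b²) = 0.54637, so dip δ = arctan(0.54637) = 28.65°.
True thickness = vertical thickness × cos δ = 38.7 × cos 28.65° = 34.0 m.

34.0 m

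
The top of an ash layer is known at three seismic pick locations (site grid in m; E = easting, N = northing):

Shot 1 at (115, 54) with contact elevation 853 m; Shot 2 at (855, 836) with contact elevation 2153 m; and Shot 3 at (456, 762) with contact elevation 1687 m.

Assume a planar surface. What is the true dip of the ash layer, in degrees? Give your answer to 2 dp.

Two edge vectors: Shot 1→Shot 2 = (740, 782, 1300), Shot 1→Shot 3 = (341, 708, 834).
Normal n = (Shot 1→Shot 2) × (Shot 1→Shot 3) = (-268212, -173860, 257258).
So ∂z/∂E = −n_x/n_z = 1.04258 and ∂z/∂N = −n_y/n_z = 0.67582.
Gradient magnitude |∇z| = √(a² + b²) = √(1.08697 + 0.45673) = 1.24246.
True dip = arctan(1.24246) = 51.17°, dipping toward WSW (azimuth ≈ 237°).

51.17°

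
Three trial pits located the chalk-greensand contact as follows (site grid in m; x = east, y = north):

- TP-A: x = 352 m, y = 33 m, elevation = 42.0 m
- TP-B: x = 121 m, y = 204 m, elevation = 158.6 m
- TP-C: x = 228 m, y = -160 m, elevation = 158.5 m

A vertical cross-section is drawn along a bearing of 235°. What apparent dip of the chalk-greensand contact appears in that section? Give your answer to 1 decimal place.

Let the plane be z = a·x + b·y + c.
TP-B−TP-A: −231a + 171b = 116.6;  TP-C−TP-A: −124a − 193b = 116.5.
Solving gives a = −0.64489, b = −0.18929.
Unit vector along 235° is (sin 235°, cos 235°) = (-0.8192, -0.5736).
Slope in that direction = a·(-0.8192) + b·(-0.5736) = 0.63684.
Apparent dip = arctan|0.63684| = 32.5° (true dip is 33.9°, so apparent ≤ true as expected).

32.5°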